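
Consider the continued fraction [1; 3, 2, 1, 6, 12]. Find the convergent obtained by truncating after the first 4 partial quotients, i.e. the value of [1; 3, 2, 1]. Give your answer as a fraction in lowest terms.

13/10

Collapse the nested fraction from the inside out:
Start with 1.
2 + 1/(1/1) = 2 + 1/1 = 3/1
3 + 1/(3/1) = 3 + 1/3 = 10/3
1 + 1/(10/3) = 1 + 3/10 = 13/10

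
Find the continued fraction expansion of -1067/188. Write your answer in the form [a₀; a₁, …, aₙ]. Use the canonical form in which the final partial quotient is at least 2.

[-6; 3, 12, 5]

⌊-1067/188⌋ = -6, remainder 61
⌊188/61⌋ = 3, remainder 5
⌊61/5⌋ = 12, remainder 1
⌊5/1⌋ = 5, remainder 0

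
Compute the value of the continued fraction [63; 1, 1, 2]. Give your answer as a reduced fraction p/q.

318/5

Start with 2.
1 + 1/(2/1) = 1 + 1/2 = 3/2
1 + 1/(3/2) = 1 + 2/3 = 5/3
63 + 1/(5/3) = 63 + 3/5 = 318/5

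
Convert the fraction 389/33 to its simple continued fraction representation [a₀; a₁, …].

[11; 1, 3, 1, 2, 2]

Run the Euclidean algorithm, recording each quotient:
389 ÷ 33 → quotient 11, remainder 26
33 ÷ 26 → quotient 1, remainder 7
26 ÷ 7 → quotient 3, remainder 5
7 ÷ 5 → quotient 1, remainder 2
5 ÷ 2 → quotient 2, remainder 1
2 ÷ 1 → quotient 2, remainder 0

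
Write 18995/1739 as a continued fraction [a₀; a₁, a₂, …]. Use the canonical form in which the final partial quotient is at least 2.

[10; 1, 11, 1, 43, 1, 2]

Apply division with remainder until the remainder is 0:
18995 ÷ 1739 → quotient 10, remainder 1605
1739 ÷ 1605 → quotient 1, remainder 134
1605 ÷ 134 → quotient 11, remainder 131
134 ÷ 131 → quotient 1, remainder 3
131 ÷ 3 → quotient 43, remainder 2
3 ÷ 2 → quotient 1, remainder 1
2 ÷ 1 → quotient 2, remainder 0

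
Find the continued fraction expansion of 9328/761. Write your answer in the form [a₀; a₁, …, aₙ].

[12; 3, 1, 7, 1, 1, 11]

Repeatedly divide and take the remainder:
9328 = 12·761 + 196, so a_0 = 12
761 = 3·196 + 173, so a_1 = 3
196 = 1·173 + 23, so a_2 = 1
173 = 7·23 + 12, so a_3 = 7
23 = 1·12 + 11, so a_4 = 1
12 = 1·11 + 1, so a_5 = 1
11 = 11·1 + 0, so a_6 = 11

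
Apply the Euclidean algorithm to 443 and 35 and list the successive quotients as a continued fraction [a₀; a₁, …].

Run the Euclidean algorithm, recording each quotient:
443 ÷ 35 → quotient 12, remainder 23
35 ÷ 23 → quotient 1, remainder 12
23 ÷ 12 → quotient 1, remainder 11
12 ÷ 11 → quotient 1, remainder 1
11 ÷ 1 → quotient 11, remainder 0

[12; 1, 1, 1, 11]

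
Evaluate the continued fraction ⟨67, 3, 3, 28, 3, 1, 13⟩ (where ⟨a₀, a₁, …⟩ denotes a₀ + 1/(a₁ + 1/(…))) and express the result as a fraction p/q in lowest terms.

1056952/15705

a_0 = 67: 67/1
a_1 = 3: 202/3
a_2 = 3: 673/10
a_3 = 28: 19046/283
a_4 = 3: 57811/859
a_5 = 1: 76857/1142
a_6 = 13: 1056952/15705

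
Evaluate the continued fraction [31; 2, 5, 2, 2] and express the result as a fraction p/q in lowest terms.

Start with 2.
2 + 1/(2/1) = 2 + 1/2 = 5/2
5 + 1/(5/2) = 5 + 2/5 = 27/5
2 + 1/(27/5) = 2 + 5/27 = 59/27
31 + 1/(59/27) = 31 + 27/59 = 1856/59

1856/59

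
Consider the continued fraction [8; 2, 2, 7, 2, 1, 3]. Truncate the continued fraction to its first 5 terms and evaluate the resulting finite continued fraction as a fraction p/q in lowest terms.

664/79

Starting at the tail and folding back:
Start with 2.
7 + 1/(2/1) = 7 + 1/2 = 15/2
2 + 1/(15/2) = 2 + 2/15 = 32/15
2 + 1/(32/15) = 2 + 15/32 = 79/32
8 + 1/(79/32) = 8 + 32/79 = 664/79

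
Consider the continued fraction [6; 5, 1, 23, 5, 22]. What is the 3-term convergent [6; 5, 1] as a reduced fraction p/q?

37/6

Use the convergent recurrence hₖ = aₖ·hₖ₋₁ + hₖ₋₂ (and likewise for the denominators kₖ):
a_0 = 6: 6/1
a_1 = 5: 31/5
a_2 = 1: 37/6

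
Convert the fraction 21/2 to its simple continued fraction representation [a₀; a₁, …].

[10; 2]

21 ÷ 2 → quotient 10, remainder 1
2 ÷ 1 → quotient 2, remainder 0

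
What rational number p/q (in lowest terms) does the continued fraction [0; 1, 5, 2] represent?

11/13

a_0 = 0: 0/1
a_1 = 1: 1/1
a_2 = 5: 5/6
a_3 = 2: 11/13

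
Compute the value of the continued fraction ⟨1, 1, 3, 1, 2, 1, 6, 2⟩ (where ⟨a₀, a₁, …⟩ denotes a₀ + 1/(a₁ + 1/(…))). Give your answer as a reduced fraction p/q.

Start with 2.
6 + 1/(2/1) = 6 + 1/2 = 13/2
1 + 1/(13/2) = 1 + 2/13 = 15/13
2 + 1/(15/13) = 2 + 13/15 = 43/15
1 + 1/(43/15) = 1 + 15/43 = 58/43
3 + 1/(58/43) = 3 + 43/58 = 217/58
1 + 1/(217/58) = 1 + 58/217 = 275/217
1 + 1/(275/217) = 1 + 217/275 = 492/275

492/275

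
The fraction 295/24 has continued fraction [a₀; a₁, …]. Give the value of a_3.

3

Repeatedly divide and take the remainder:
⌊295/24⌋ = 12, remainder 7
⌊24/7⌋ = 3, remainder 3
⌊7/3⌋ = 2, remainder 1
⌊3/1⌋ = 3, remainder 0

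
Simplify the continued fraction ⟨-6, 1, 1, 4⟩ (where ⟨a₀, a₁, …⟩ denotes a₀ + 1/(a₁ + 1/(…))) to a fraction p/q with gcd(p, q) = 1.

a_0 = -6: -6/1
a_1 = 1: -5/1
a_2 = 1: -11/2
a_3 = 4: -49/9

-49/9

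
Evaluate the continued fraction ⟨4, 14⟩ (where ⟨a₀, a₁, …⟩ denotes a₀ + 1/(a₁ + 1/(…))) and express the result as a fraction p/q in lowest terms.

57/14

Start with 14.
4 + 1/(14/1) = 4 + 1/14 = 57/14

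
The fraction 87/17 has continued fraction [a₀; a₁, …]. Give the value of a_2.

2

87 = 5·17 + 2, so a_0 = 5
17 = 8·2 + 1, so a_1 = 8
2 = 2·1 + 0, so a_2 = 2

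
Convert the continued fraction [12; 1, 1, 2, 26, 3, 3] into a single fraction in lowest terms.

Use the convergent recurrence hₖ = aₖ·hₖ₋₁ + hₖ₋₂ (and likewise for the denominators kₖ):
a_0 = 12: 12/1
a_1 = 1: 13/1
a_2 = 1: 25/2
a_3 = 2: 63/5
a_4 = 26: 1663/132
a_5 = 3: 5052/401
a_6 = 3: 16819/1335

16819/1335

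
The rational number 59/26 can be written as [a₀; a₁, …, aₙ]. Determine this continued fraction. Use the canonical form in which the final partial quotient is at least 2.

Run the Euclidean algorithm, recording each quotient:
59 = 2·26 + 7, so a_0 = 2
26 = 3·7 + 5, so a_1 = 3
7 = 1·5 + 2, so a_2 = 1
5 = 2·2 + 1, so a_3 = 2
2 = 2·1 + 0, so a_4 = 2

[2; 3, 1, 2, 2]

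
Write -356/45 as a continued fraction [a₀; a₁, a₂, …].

⌊-356/45⌋ = -8, remainder 4
⌊45/4⌋ = 11, remainder 1
⌊4/1⌋ = 4, remainder 0

[-8; 11, 4]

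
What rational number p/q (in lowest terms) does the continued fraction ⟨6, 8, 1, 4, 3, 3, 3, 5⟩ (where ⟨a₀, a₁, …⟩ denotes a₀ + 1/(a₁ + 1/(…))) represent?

Start with 5.
3 + 1/(5/1) = 3 + 1/5 = 16/5
3 + 1/(16/5) = 3 + 5/16 = 53/16
3 + 1/(53/16) = 3 + 16/53 = 175/53
4 + 1/(175/53) = 4 + 53/175 = 753/175
1 + 1/(753/175) = 1 + 175/753 = 928/753
8 + 1/(928/753) = 8 + 753/928 = 8177/928
6 + 1/(8177/928) = 6 + 928/8177 = 49990/8177

49990/8177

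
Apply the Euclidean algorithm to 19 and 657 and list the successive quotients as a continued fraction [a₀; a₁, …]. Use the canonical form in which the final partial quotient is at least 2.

⌊19/657⌋ = 0, remainder 19
⌊657/19⌋ = 34, remainder 11
⌊19/11⌋ = 1, remainder 8
⌊11/8⌋ = 1, remainder 3
⌊8/3⌋ = 2, remainder 2
⌊3/2⌋ = 1, remainder 1
⌊2/1⌋ = 2, remainder 0

[0; 34, 1, 1, 2, 1, 2]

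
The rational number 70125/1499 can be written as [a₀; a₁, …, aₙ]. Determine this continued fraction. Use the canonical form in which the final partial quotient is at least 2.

[46; 1, 3, 1, 1, 3, 15, 3]

70125 = 46·1499 + 1171, so a_0 = 46
1499 = 1·1171 + 328, so a_1 = 1
1171 = 3·328 + 187, so a_2 = 3
328 = 1·187 + 141, so a_3 = 1
187 = 1·141 + 46, so a_4 = 1
141 = 3·46 + 3, so a_5 = 3
46 = 15·3 + 1, so a_6 = 15
3 = 3·1 + 0, so a_7 = 3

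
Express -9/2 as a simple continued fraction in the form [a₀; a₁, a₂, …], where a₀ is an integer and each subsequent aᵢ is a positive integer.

[-5; 2]

-9 ÷ 2 → quotient -5, remainder 1
2 ÷ 1 → quotient 2, remainder 0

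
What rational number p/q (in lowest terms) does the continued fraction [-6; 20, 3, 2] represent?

-845/142

Compute successive convergents:
a_0 = -6: -6/1
a_1 = 20: -119/20
a_2 = 3: -363/61
a_3 = 2: -845/142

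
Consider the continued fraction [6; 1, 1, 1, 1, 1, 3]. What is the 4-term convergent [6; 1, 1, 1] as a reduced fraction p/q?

20/3

Compute successive convergents:
a_0 = 6: 6/1
a_1 = 1: 7/1
a_2 = 1: 13/2
a_3 = 1: 20/3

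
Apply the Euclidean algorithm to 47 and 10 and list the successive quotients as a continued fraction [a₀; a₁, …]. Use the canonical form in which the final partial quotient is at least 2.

⌊47/10⌋ = 4, remainder 7
⌊10/7⌋ = 1, remainder 3
⌊7/3⌋ = 2, remainder 1
⌊3/1⌋ = 3, remainder 0

[4; 1, 2, 3]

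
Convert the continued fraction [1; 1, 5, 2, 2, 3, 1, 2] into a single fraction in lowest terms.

721/391

Build up convergents one term at a time:
a_0 = 1: 1/1
a_1 = 1: 2/1
a_2 = 5: 11/6
a_3 = 2: 24/13
a_4 = 2: 59/32
a_5 = 3: 201/109
a_6 = 1: 260/141
a_7 = 2: 721/391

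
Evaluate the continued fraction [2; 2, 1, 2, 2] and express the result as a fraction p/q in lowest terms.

Start with 2.
2 + 1/(2/1) = 2 + 1/2 = 5/2
1 + 1/(5/2) = 1 + 2/5 = 7/5
2 + 1/(7/5) = 2 + 5/7 = 19/7
2 + 1/(19/7) = 2 + 7/19 = 45/19

45/19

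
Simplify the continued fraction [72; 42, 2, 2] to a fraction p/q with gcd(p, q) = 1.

Collapse the nested fraction from the inside out:
Start with 2.
2 + 1/(2/1) = 2 + 1/2 = 5/2
42 + 1/(5/2) = 42 + 2/5 = 212/5
72 + 1/(212/5) = 72 + 5/212 = 15269/212

15269/212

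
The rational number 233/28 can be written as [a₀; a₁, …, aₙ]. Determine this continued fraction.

⌊233/28⌋ = 8, remainder 9
⌊28/9⌋ = 3, remainder 1
⌊9/1⌋ = 9, remainder 0

[8; 3, 9]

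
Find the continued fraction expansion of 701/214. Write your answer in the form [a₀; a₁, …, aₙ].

701 = 3·214 + 59, so a_0 = 3
214 = 3·59 + 37, so a_1 = 3
59 = 1·37 + 22, so a_2 = 1
37 = 1·22 + 15, so a_3 = 1
22 = 1·15 + 7, so a_4 = 1
15 = 2·7 + 1, so a_5 = 2
7 = 7·1 + 0, so a_6 = 7

[3; 3, 1, 1, 1, 2, 7]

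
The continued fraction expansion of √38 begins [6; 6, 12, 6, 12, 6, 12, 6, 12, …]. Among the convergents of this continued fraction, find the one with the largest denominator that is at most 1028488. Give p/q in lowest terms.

2463306/399601

a_0 = 6: 6/1  (≤ bound)
a_1 = 6: 37/6  (≤ bound)
a_2 = 12: 450/73  (≤ bound)
a_3 = 6: 2737/444  (≤ bound)
a_4 = 12: 33294/5401  (≤ bound)
a_5 = 6: 202501/32850  (≤ bound)
a_6 = 12: 2463306/399601  (≤ bound)
a_7 = 6: 14982337/2430456  (> 1028488, stop)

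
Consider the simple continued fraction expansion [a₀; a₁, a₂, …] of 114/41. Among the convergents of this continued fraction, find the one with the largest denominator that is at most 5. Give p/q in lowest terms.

14/5

List convergents until the denominator exceeds the bound:
a_0 = 2: 2/1  (≤ bound)
a_1 = 1: 3/1  (≤ bound)
a_2 = 3: 11/4  (≤ bound)
a_3 = 1: 14/5  (≤ bound)
a_4 = 1: 25/9  (> 5, stop)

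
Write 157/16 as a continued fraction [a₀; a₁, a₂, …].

[9; 1, 4, 3]

Run the Euclidean algorithm, recording each quotient:
157 ÷ 16 → quotient 9, remainder 13
16 ÷ 13 → quotient 1, remainder 3
13 ÷ 3 → quotient 4, remainder 1
3 ÷ 1 → quotient 3, remainder 0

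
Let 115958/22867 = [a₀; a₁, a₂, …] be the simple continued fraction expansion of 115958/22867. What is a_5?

115958 = 5·22867 + 1623, so a_0 = 5
22867 = 14·1623 + 145, so a_1 = 14
1623 = 11·145 + 28, so a_2 = 11
145 = 5·28 + 5, so a_3 = 5
28 = 5·5 + 3, so a_4 = 5
5 = 1·3 + 2, so a_5 = 1

1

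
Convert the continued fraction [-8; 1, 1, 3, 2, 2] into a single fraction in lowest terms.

-290/39

Starting at the tail and folding back:
Start with 2.
2 + 1/(2/1) = 2 + 1/2 = 5/2
3 + 1/(5/2) = 3 + 2/5 = 17/5
1 + 1/(17/5) = 1 + 5/17 = 22/17
1 + 1/(22/17) = 1 + 17/22 = 39/22
-8 + 1/(39/22) = -8 + 22/39 = -290/39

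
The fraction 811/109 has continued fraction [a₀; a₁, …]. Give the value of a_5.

Apply division with remainder until the remainder is 0:
⌊811/109⌋ = 7, remainder 48
⌊109/48⌋ = 2, remainder 13
⌊48/13⌋ = 3, remainder 9
⌊13/9⌋ = 1, remainder 4
⌊9/4⌋ = 2, remainder 1
⌊4/1⌋ = 4, remainder 0

4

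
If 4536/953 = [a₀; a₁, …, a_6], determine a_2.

4536 ÷ 953 → quotient 4, remainder 724
953 ÷ 724 → quotient 1, remainder 229
724 ÷ 229 → quotient 3, remainder 37

3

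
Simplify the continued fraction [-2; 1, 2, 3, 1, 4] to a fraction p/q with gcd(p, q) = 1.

-81/62

a_0 = -2: -2/1
a_1 = 1: -1/1
a_2 = 2: -4/3
a_3 = 3: -13/10
a_4 = 1: -17/13
a_5 = 4: -81/62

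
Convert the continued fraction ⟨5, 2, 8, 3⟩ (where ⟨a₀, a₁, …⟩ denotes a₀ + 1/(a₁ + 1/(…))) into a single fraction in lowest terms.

Work from the innermost term outward:
Start with 3.
8 + 1/(3/1) = 8 + 1/3 = 25/3
2 + 1/(25/3) = 2 + 3/25 = 53/25
5 + 1/(53/25) = 5 + 25/53 = 290/53

290/53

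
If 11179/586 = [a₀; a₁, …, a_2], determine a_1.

⌊11179/586⌋ = 19, remainder 45
⌊586/45⌋ = 13, remainder 1

13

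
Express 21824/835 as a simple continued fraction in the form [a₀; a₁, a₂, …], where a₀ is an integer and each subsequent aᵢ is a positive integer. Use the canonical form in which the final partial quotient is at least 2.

21824 ÷ 835 → quotient 26, remainder 114
835 ÷ 114 → quotient 7, remainder 37
114 ÷ 37 → quotient 3, remainder 3
37 ÷ 3 → quotient 12, remainder 1
3 ÷ 1 → quotient 3, remainder 0

[26; 7, 3, 12, 3]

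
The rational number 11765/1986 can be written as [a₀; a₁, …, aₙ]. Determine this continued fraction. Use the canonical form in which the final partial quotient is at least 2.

[5; 1, 12, 6, 1, 1, 3, 3]

Apply division with remainder until the remainder is 0:
⌊11765/1986⌋ = 5, remainder 1835
⌊1986/1835⌋ = 1, remainder 151
⌊1835/151⌋ = 12, remainder 23
⌊151/23⌋ = 6, remainder 13
⌊23/13⌋ = 1, remainder 10
⌊13/10⌋ = 1, remainder 3
⌊10/3⌋ = 3, remainder 1
⌊3/1⌋ = 3, remainder 0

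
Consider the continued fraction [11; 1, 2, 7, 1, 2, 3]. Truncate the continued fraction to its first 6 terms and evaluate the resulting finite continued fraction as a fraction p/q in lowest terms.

Collapse the nested fraction from the inside out:
Start with 2.
1 + 1/(2/1) = 1 + 1/2 = 3/2
7 + 1/(3/2) = 7 + 2/3 = 23/3
2 + 1/(23/3) = 2 + 3/23 = 49/23
1 + 1/(49/23) = 1 + 23/49 = 72/49
11 + 1/(72/49) = 11 + 49/72 = 841/72

841/72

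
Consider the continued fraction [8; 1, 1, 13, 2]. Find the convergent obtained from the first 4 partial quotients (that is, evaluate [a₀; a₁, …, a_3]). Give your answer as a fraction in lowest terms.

230/27

a_0 = 8: 8/1
a_1 = 1: 9/1
a_2 = 1: 17/2
a_3 = 13: 230/27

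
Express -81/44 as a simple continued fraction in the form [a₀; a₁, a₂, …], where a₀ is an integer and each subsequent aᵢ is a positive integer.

[-2; 6, 3, 2]

Run the Euclidean algorithm, recording each quotient:
-81 ÷ 44 → quotient -2, remainder 7
44 ÷ 7 → quotient 6, remainder 2
7 ÷ 2 → quotient 3, remainder 1
2 ÷ 1 → quotient 2, remainder 0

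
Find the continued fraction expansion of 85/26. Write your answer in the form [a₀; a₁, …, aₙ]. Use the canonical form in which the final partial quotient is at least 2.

[3; 3, 1, 2, 2]

⌊85/26⌋ = 3, remainder 7
⌊26/7⌋ = 3, remainder 5
⌊7/5⌋ = 1, remainder 2
⌊5/2⌋ = 2, remainder 1
⌊2/1⌋ = 2, remainder 0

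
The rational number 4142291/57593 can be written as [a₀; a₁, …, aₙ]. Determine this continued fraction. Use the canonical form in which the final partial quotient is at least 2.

[71; 1, 12, 13, 2, 3, 15, 3]

4142291 = 71·57593 + 53188, so a_0 = 71
57593 = 1·53188 + 4405, so a_1 = 1
53188 = 12·4405 + 328, so a_2 = 12
4405 = 13·328 + 141, so a_3 = 13
328 = 2·141 + 46, so a_4 = 2
141 = 3·46 + 3, so a_5 = 3
46 = 15·3 + 1, so a_6 = 15
3 = 3·1 + 0, so a_7 = 3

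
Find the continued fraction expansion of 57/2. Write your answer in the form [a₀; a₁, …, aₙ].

[28; 2]

57 = 28·2 + 1, so a_0 = 28
2 = 2·1 + 0, so a_1 = 2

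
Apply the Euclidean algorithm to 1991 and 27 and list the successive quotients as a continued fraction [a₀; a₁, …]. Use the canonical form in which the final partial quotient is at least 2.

[73; 1, 2, 1, 6]

Run the Euclidean algorithm, recording each quotient:
⌊1991/27⌋ = 73, remainder 20
⌊27/20⌋ = 1, remainder 7
⌊20/7⌋ = 2, remainder 6
⌊7/6⌋ = 1, remainder 1
⌊6/1⌋ = 6, remainder 0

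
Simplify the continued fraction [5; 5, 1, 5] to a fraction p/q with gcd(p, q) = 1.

a_0 = 5: 5/1
a_1 = 5: 26/5
a_2 = 1: 31/6
a_3 = 5: 181/35

181/35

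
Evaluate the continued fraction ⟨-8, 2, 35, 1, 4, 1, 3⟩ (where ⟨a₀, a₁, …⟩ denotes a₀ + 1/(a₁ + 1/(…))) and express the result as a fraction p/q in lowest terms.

Use the convergent recurrence hₖ = aₖ·hₖ₋₁ + hₖ₋₂ (and likewise for the denominators kₖ):
a_0 = -8: -8/1
a_1 = 2: -15/2
a_2 = 35: -533/71
a_3 = 1: -548/73
a_4 = 4: -2725/363
a_5 = 1: -3273/436
a_6 = 3: -12544/1671

-12544/1671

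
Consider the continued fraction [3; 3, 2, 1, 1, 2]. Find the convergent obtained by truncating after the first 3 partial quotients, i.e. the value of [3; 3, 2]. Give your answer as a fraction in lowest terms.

Start with 2.
3 + 1/(2/1) = 3 + 1/2 = 7/2
3 + 1/(7/2) = 3 + 2/7 = 23/7

23/7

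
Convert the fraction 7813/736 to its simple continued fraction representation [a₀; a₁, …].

[10; 1, 1, 1, 1, 1, 1, 56]

⌊7813/736⌋ = 10, remainder 453
⌊736/453⌋ = 1, remainder 283
⌊453/283⌋ = 1, remainder 170
⌊283/170⌋ = 1, remainder 113
⌊170/113⌋ = 1, remainder 57
⌊113/57⌋ = 1, remainder 56
⌊57/56⌋ = 1, remainder 1
⌊56/1⌋ = 56, remainder 0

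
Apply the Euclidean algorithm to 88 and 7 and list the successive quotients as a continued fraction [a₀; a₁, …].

[12; 1, 1, 3]

88 = 12·7 + 4, so a_0 = 12
7 = 1·4 + 3, so a_1 = 1
4 = 1·3 + 1, so a_2 = 1
3 = 3·1 + 0, so a_3 = 3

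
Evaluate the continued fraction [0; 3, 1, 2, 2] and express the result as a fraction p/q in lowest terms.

a_0 = 0: 0/1
a_1 = 3: 1/3
a_2 = 1: 1/4
a_3 = 2: 3/11
a_4 = 2: 7/26

7/26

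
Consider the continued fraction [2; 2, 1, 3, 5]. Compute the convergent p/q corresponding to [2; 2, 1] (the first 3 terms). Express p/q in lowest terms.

Start with 1.
2 + 1/(1/1) = 2 + 1/1 = 3/1
2 + 1/(3/1) = 2 + 1/3 = 7/3

7/3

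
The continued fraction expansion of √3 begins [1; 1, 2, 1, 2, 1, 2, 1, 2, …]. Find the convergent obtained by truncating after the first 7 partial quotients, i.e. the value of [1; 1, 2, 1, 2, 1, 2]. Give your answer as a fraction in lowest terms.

71/41

Use the convergent recurrence hₖ = aₖ·hₖ₋₁ + hₖ₋₂ (and likewise for the denominators kₖ):
a_0 = 1: 1/1
a_1 = 1: 2/1
a_2 = 2: 5/3
a_3 = 1: 7/4
a_4 = 2: 19/11
a_5 = 1: 26/15
a_6 = 2: 71/41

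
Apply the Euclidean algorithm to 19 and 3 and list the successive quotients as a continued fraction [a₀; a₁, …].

[6; 3]

19 ÷ 3 → quotient 6, remainder 1
3 ÷ 1 → quotient 3, remainder 0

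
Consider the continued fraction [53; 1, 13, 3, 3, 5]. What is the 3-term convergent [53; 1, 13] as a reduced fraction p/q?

755/14

Start with 13.
1 + 1/(13/1) = 1 + 1/13 = 14/13
53 + 1/(14/13) = 53 + 13/14 = 755/14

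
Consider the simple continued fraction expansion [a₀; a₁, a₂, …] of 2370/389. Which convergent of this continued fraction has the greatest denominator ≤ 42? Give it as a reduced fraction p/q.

67/11

a_0 = 6: 6/1  (≤ bound)
a_1 = 10: 61/10  (≤ bound)
a_2 = 1: 67/11  (≤ bound)
a_3 = 4: 329/54  (> 42, stop)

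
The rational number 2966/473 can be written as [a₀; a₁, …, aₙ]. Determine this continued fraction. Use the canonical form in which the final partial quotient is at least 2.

[6; 3, 1, 2, 3, 1, 1, 5]

Repeatedly divide and take the remainder:
2966 = 6·473 + 128, so a_0 = 6
473 = 3·128 + 89, so a_1 = 3
128 = 1·89 + 39, so a_2 = 1
89 = 2·39 + 11, so a_3 = 2
39 = 3·11 + 6, so a_4 = 3
11 = 1·6 + 5, so a_5 = 1
6 = 1·5 + 1, so a_6 = 1
5 = 5·1 + 0, so a_7 = 5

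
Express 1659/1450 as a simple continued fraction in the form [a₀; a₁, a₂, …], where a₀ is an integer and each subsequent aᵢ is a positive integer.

1659 = 1·1450 + 209, so a_0 = 1
1450 = 6·209 + 196, so a_1 = 6
209 = 1·196 + 13, so a_2 = 1
196 = 15·13 + 1, so a_3 = 15
13 = 13·1 + 0, so a_4 = 13

[1; 6, 1, 15, 13]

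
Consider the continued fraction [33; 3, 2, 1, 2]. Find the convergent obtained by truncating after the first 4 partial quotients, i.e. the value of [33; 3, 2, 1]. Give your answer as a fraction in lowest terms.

333/10

a_0 = 33: 33/1
a_1 = 3: 100/3
a_2 = 2: 233/7
a_3 = 1: 333/10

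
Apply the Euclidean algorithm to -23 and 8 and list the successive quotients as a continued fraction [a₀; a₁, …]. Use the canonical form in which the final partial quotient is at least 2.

Repeatedly divide and take the remainder:
-23 = -3·8 + 1, so a_0 = -3
8 = 8·1 + 0, so a_1 = 8

[-3; 8]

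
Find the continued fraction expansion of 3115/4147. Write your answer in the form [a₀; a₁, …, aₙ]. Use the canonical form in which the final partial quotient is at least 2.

Apply division with remainder until the remainder is 0:
⌊3115/4147⌋ = 0, remainder 3115
⌊4147/3115⌋ = 1, remainder 1032
⌊3115/1032⌋ = 3, remainder 19
⌊1032/19⌋ = 54, remainder 6
⌊19/6⌋ = 3, remainder 1
⌊6/1⌋ = 6, remainder 0

[0; 1, 3, 54, 3, 6]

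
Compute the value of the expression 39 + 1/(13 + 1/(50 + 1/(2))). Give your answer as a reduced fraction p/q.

Compute successive convergents:
a_0 = 39: 39/1
a_1 = 13: 508/13
a_2 = 50: 25439/651
a_3 = 2: 51386/1315

51386/1315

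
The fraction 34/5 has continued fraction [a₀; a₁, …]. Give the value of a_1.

34 ÷ 5 → quotient 6, remainder 4
5 ÷ 4 → quotient 1, remainder 1

1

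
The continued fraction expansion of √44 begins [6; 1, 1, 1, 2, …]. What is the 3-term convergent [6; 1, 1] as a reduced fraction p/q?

a_0 = 6: 6/1
a_1 = 1: 7/1
a_2 = 1: 13/2

13/2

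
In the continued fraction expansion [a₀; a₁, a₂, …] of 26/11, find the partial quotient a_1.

2

26 = 2·11 + 4, so a_0 = 2
11 = 2·4 + 3, so a_1 = 2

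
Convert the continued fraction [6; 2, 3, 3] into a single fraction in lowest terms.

148/23

Start with 3.
3 + 1/(3/1) = 3 + 1/3 = 10/3
2 + 1/(10/3) = 2 + 3/10 = 23/10
6 + 1/(23/10) = 6 + 10/23 = 148/23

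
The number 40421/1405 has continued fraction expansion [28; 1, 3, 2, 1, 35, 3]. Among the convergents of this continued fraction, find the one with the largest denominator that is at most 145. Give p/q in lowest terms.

374/13

a_0 = 28: 28/1  (≤ bound)
a_1 = 1: 29/1  (≤ bound)
a_2 = 3: 115/4  (≤ bound)
a_3 = 2: 259/9  (≤ bound)
a_4 = 1: 374/13  (≤ bound)
a_5 = 35: 13349/464  (> 145, stop)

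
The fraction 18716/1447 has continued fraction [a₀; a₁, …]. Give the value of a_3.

⌊18716/1447⌋ = 12, remainder 1352
⌊1447/1352⌋ = 1, remainder 95
⌊1352/95⌋ = 14, remainder 22
⌊95/22⌋ = 4, remainder 7

4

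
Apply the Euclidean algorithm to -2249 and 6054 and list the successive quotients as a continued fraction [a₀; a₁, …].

[-1; 1, 1, 1, 2, 4, 13, 13]

-2249 = -1·6054 + 3805, so a_0 = -1
6054 = 1·3805 + 2249, so a_1 = 1
3805 = 1·2249 + 1556, so a_2 = 1
2249 = 1·1556 + 693, so a_3 = 1
1556 = 2·693 + 170, so a_4 = 2
693 = 4·170 + 13, so a_5 = 4
170 = 13·13 + 1, so a_6 = 13
13 = 13·1 + 0, so a_7 = 13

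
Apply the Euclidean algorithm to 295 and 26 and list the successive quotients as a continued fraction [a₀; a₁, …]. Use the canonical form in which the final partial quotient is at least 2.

[11; 2, 1, 8]

295 ÷ 26 → quotient 11, remainder 9
26 ÷ 9 → quotient 2, remainder 8
9 ÷ 8 → quotient 1, remainder 1
8 ÷ 1 → quotient 8, remainder 0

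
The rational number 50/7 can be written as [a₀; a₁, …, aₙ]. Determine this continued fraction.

50 ÷ 7 → quotient 7, remainder 1
7 ÷ 1 → quotient 7, remainder 0

[7; 7]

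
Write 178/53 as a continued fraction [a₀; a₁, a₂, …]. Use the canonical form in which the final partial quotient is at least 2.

[3; 2, 1, 3, 1, 3]

Run the Euclidean algorithm, recording each quotient:
178 ÷ 53 → quotient 3, remainder 19
53 ÷ 19 → quotient 2, remainder 15
19 ÷ 15 → quotient 1, remainder 4
15 ÷ 4 → quotient 3, remainder 3
4 ÷ 3 → quotient 1, remainder 1
3 ÷ 1 → quotient 3, remainder 0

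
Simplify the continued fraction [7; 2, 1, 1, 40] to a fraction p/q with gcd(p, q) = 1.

Start with 40.
1 + 1/(40/1) = 1 + 1/40 = 41/40
1 + 1/(41/40) = 1 + 40/41 = 81/41
2 + 1/(81/41) = 2 + 41/81 = 203/81
7 + 1/(203/81) = 7 + 81/203 = 1502/203

1502/203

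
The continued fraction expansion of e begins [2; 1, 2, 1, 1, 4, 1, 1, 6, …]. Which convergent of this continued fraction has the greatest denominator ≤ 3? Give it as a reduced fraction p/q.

8/3

a_0 = 2: 2/1  (≤ bound)
a_1 = 1: 3/1  (≤ bound)
a_2 = 2: 8/3  (≤ bound)
a_3 = 1: 11/4  (> 3, stop)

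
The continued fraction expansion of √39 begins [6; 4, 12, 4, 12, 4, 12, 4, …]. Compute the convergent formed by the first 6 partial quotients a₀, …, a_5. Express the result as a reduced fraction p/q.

62425/9996

Start with 4.
12 + 1/(4/1) = 12 + 1/4 = 49/4
4 + 1/(49/4) = 4 + 4/49 = 200/49
12 + 1/(200/49) = 12 + 49/200 = 2449/200
4 + 1/(2449/200) = 4 + 200/2449 = 9996/2449
6 + 1/(9996/2449) = 6 + 2449/9996 = 62425/9996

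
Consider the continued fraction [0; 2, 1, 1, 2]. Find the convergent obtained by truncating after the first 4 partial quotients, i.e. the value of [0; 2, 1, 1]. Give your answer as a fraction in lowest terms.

2/5

Start with 1.
1 + 1/(1/1) = 1 + 1/1 = 2/1
2 + 1/(2/1) = 2 + 1/2 = 5/2
0 + 1/(5/2) = 0 + 2/5 = 2/5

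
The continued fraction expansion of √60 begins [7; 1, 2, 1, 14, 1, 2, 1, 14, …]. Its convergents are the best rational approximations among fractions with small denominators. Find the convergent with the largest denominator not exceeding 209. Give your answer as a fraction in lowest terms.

a_0 = 7: 7/1  (≤ bound)
a_1 = 1: 8/1  (≤ bound)
a_2 = 2: 23/3  (≤ bound)
a_3 = 1: 31/4  (≤ bound)
a_4 = 14: 457/59  (≤ bound)
a_5 = 1: 488/63  (≤ bound)
a_6 = 2: 1433/185  (≤ bound)
a_7 = 1: 1921/248  (> 209, stop)

1433/185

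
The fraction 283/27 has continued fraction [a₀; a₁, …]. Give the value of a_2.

283 ÷ 27 → quotient 10, remainder 13
27 ÷ 13 → quotient 2, remainder 1
13 ÷ 1 → quotient 13, remainder 0

13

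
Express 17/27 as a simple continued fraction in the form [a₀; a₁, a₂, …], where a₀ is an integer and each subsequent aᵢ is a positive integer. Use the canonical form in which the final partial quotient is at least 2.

[0; 1, 1, 1, 2, 3]

17 = 0·27 + 17, so a_0 = 0
27 = 1·17 + 10, so a_1 = 1
17 = 1·10 + 7, so a_2 = 1
10 = 1·7 + 3, so a_3 = 1
7 = 2·3 + 1, so a_4 = 2
3 = 3·1 + 0, so a_5 = 3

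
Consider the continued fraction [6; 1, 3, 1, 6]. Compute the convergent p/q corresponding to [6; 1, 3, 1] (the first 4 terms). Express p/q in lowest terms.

Start with 1.
3 + 1/(1/1) = 3 + 1/1 = 4/1
1 + 1/(4/1) = 1 + 1/4 = 5/4
6 + 1/(5/4) = 6 + 4/5 = 34/5

34/5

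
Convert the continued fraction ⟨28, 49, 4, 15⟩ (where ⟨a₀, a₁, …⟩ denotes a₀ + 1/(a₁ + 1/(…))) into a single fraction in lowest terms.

84173/3004

Start with 15.
4 + 1/(15/1) = 4 + 1/15 = 61/15
49 + 1/(61/15) = 49 + 15/61 = 3004/61
28 + 1/(3004/61) = 28 + 61/3004 = 84173/3004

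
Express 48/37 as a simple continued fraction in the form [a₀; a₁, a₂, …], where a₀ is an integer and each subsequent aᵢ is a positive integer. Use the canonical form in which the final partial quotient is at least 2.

[1; 3, 2, 1, 3]

⌊48/37⌋ = 1, remainder 11
⌊37/11⌋ = 3, remainder 4
⌊11/4⌋ = 2, remainder 3
⌊4/3⌋ = 1, remainder 1
⌊3/1⌋ = 3, remainder 0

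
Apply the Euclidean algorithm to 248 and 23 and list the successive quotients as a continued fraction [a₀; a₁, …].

⌊248/23⌋ = 10, remainder 18
⌊23/18⌋ = 1, remainder 5
⌊18/5⌋ = 3, remainder 3
⌊5/3⌋ = 1, remainder 2
⌊3/2⌋ = 1, remainder 1
⌊2/1⌋ = 2, remainder 0

[10; 1, 3, 1, 1, 2]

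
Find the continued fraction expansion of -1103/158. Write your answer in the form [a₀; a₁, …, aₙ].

[-7; 52, 1, 2]

-1103 ÷ 158 → quotient -7, remainder 3
158 ÷ 3 → quotient 52, remainder 2
3 ÷ 2 → quotient 1, remainder 1
2 ÷ 1 → quotient 2, remainder 0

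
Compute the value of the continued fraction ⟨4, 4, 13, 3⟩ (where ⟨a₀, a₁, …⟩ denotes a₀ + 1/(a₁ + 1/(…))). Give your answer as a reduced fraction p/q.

a_0 = 4: 4/1
a_1 = 4: 17/4
a_2 = 13: 225/53
a_3 = 3: 692/163

692/163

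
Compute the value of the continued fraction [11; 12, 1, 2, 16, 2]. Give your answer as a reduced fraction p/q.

14181/1280

Start with 2.
16 + 1/(2/1) = 16 + 1/2 = 33/2
2 + 1/(33/2) = 2 + 2/33 = 68/33
1 + 1/(68/33) = 1 + 33/68 = 101/68
12 + 1/(101/68) = 12 + 68/101 = 1280/101
11 + 1/(1280/101) = 11 + 101/1280 = 14181/1280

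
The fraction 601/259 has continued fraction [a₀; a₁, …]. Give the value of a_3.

Apply division with remainder until the remainder is 0:
601 = 2·259 + 83, so a_0 = 2
259 = 3·83 + 10, so a_1 = 3
83 = 8·10 + 3, so a_2 = 8
10 = 3·3 + 1, so a_3 = 3

3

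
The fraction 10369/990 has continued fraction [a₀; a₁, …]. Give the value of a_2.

9

10369 ÷ 990 → quotient 10, remainder 469
990 ÷ 469 → quotient 2, remainder 52
469 ÷ 52 → quotient 9, remainder 1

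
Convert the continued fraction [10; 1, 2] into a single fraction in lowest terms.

Starting at the tail and folding back:
Start with 2.
1 + 1/(2/1) = 1 + 1/2 = 3/2
10 + 1/(3/2) = 10 + 2/3 = 32/3

32/3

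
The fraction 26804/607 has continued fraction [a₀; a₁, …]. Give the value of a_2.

3

Repeatedly divide and take the remainder:
26804 = 44·607 + 96, so a_0 = 44
607 = 6·96 + 31, so a_1 = 6
96 = 3·31 + 3, so a_2 = 3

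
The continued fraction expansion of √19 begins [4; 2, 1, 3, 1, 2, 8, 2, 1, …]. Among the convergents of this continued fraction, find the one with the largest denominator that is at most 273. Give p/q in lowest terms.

a_0 = 4: 4/1  (≤ bound)
a_1 = 2: 9/2  (≤ bound)
a_2 = 1: 13/3  (≤ bound)
a_3 = 3: 48/11  (≤ bound)
a_4 = 1: 61/14  (≤ bound)
a_5 = 2: 170/39  (≤ bound)
a_6 = 8: 1421/326  (> 273, stop)

170/39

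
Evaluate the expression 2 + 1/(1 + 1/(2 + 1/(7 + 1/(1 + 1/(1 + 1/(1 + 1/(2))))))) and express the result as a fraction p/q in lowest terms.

512/191

Start with 2.
1 + 1/(2/1) = 1 + 1/2 = 3/2
1 + 1/(3/2) = 1 + 2/3 = 5/3
1 + 1/(5/3) = 1 + 3/5 = 8/5
7 + 1/(8/5) = 7 + 5/8 = 61/8
2 + 1/(61/8) = 2 + 8/61 = 130/61
1 + 1/(130/61) = 1 + 61/130 = 191/130
2 + 1/(191/130) = 2 + 130/191 = 512/191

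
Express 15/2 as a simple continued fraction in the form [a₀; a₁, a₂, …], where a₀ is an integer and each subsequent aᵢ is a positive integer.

Run the Euclidean algorithm, recording each quotient:
15 ÷ 2 → quotient 7, remainder 1
2 ÷ 1 → quotient 2, remainder 0

[7; 2]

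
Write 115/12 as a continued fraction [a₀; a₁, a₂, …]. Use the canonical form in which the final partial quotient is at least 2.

[9; 1, 1, 2, 2]

Apply division with remainder until the remainder is 0:
115 ÷ 12 → quotient 9, remainder 7
12 ÷ 7 → quotient 1, remainder 5
7 ÷ 5 → quotient 1, remainder 2
5 ÷ 2 → quotient 2, remainder 1
2 ÷ 1 → quotient 2, remainder 0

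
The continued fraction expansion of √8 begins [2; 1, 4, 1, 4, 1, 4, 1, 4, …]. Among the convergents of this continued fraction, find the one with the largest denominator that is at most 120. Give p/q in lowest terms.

a_0 = 2: 2/1  (≤ bound)
a_1 = 1: 3/1  (≤ bound)
a_2 = 4: 14/5  (≤ bound)
a_3 = 1: 17/6  (≤ bound)
a_4 = 4: 82/29  (≤ bound)
a_5 = 1: 99/35  (≤ bound)
a_6 = 4: 478/169  (> 120, stop)

99/35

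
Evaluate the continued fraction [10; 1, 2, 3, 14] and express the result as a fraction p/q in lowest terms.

Build up convergents one term at a time:
a_0 = 10: 10/1
a_1 = 1: 11/1
a_2 = 2: 32/3
a_3 = 3: 107/10
a_4 = 14: 1530/143

1530/143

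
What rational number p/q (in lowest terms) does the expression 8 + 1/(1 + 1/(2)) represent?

26/3

Start with 2.
1 + 1/(2/1) = 1 + 1/2 = 3/2
8 + 1/(3/2) = 8 + 2/3 = 26/3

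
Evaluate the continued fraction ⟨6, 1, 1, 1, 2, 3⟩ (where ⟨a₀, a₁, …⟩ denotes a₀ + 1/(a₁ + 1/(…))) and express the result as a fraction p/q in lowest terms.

179/27

Start with 3.
2 + 1/(3/1) = 2 + 1/3 = 7/3
1 + 1/(7/3) = 1 + 3/7 = 10/7
1 + 1/(10/7) = 1 + 7/10 = 17/10
1 + 1/(17/10) = 1 + 10/17 = 27/17
6 + 1/(27/17) = 6 + 17/27 = 179/27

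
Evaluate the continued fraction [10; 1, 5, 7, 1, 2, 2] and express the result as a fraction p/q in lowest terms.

3587/331

Start with 2.
2 + 1/(2/1) = 2 + 1/2 = 5/2
1 + 1/(5/2) = 1 + 2/5 = 7/5
7 + 1/(7/5) = 7 + 5/7 = 54/7
5 + 1/(54/7) = 5 + 7/54 = 277/54
1 + 1/(277/54) = 1 + 54/277 = 331/277
10 + 1/(331/277) = 10 + 277/331 = 3587/331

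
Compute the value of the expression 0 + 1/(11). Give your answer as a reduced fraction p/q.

Start with 11.
0 + 1/(11/1) = 0 + 1/11 = 1/11

1/11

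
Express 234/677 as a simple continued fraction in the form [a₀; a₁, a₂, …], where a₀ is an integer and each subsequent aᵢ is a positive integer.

[0; 2, 1, 8, 2, 1, 3, 2]

⌊234/677⌋ = 0, remainder 234
⌊677/234⌋ = 2, remainder 209
⌊234/209⌋ = 1, remainder 25
⌊209/25⌋ = 8, remainder 9
⌊25/9⌋ = 2, remainder 7
⌊9/7⌋ = 1, remainder 2
⌊7/2⌋ = 3, remainder 1
⌊2/1⌋ = 2, remainder 0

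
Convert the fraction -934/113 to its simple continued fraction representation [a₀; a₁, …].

[-9; 1, 2, 1, 3, 3, 2]

Repeatedly divide and take the remainder:
-934 ÷ 113 → quotient -9, remainder 83
113 ÷ 83 → quotient 1, remainder 30
83 ÷ 30 → quotient 2, remainder 23
30 ÷ 23 → quotient 1, remainder 7
23 ÷ 7 → quotient 3, remainder 2
7 ÷ 2 → quotient 3, remainder 1
2 ÷ 1 → quotient 2, remainder 0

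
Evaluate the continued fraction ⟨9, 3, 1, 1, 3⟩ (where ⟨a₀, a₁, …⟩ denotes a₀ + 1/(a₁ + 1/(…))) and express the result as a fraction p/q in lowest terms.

232/25

Start with 3.
1 + 1/(3/1) = 1 + 1/3 = 4/3
1 + 1/(4/3) = 1 + 3/4 = 7/4
3 + 1/(7/4) = 3 + 4/7 = 25/7
9 + 1/(25/7) = 9 + 7/25 = 232/25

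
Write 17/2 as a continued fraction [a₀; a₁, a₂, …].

[8; 2]

⌊17/2⌋ = 8, remainder 1
⌊2/1⌋ = 2, remainder 0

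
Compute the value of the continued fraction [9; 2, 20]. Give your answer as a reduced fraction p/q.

Compute successive convergents:
a_0 = 9: 9/1
a_1 = 2: 19/2
a_2 = 20: 389/41

389/41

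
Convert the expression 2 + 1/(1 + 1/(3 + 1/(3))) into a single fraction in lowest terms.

36/13

Collapse the nested fraction from the inside out:
Start with 3.
3 + 1/(3/1) = 3 + 1/3 = 10/3
1 + 1/(10/3) = 1 + 3/10 = 13/10
2 + 1/(13/10) = 2 + 10/13 = 36/13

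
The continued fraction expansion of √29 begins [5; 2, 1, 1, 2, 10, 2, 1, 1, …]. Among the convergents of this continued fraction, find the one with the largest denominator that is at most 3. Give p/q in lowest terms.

List convergents until the denominator exceeds the bound:
a_0 = 5: 5/1  (≤ bound)
a_1 = 2: 11/2  (≤ bound)
a_2 = 1: 16/3  (≤ bound)
a_3 = 1: 27/5  (> 3, stop)

16/3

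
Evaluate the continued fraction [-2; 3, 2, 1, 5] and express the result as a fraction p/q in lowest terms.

Start with 5.
1 + 1/(5/1) = 1 + 1/5 = 6/5
2 + 1/(6/5) = 2 + 5/6 = 17/6
3 + 1/(17/6) = 3 + 6/17 = 57/17
-2 + 1/(57/17) = -2 + 17/57 = -97/57

-97/57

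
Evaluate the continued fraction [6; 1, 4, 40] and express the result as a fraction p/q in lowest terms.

1367/201

a_0 = 6: 6/1
a_1 = 1: 7/1
a_2 = 4: 34/5
a_3 = 40: 1367/201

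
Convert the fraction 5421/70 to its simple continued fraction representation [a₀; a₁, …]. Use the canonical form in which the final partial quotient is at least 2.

Repeatedly divide and take the remainder:
5421 = 77·70 + 31, so a_0 = 77
70 = 2·31 + 8, so a_1 = 2
31 = 3·8 + 7, so a_2 = 3
8 = 1·7 + 1, so a_3 = 1
7 = 7·1 + 0, so a_4 = 7

[77; 2, 3, 1, 7]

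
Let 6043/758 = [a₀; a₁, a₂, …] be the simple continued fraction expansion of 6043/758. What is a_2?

6043 = 7·758 + 737, so a_0 = 7
758 = 1·737 + 21, so a_1 = 1
737 = 35·21 + 2, so a_2 = 35

35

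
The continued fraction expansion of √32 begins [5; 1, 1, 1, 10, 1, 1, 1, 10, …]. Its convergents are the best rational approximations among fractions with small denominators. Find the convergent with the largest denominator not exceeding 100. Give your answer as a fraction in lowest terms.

379/67

List convergents until the denominator exceeds the bound:
a_0 = 5: 5/1  (≤ bound)
a_1 = 1: 6/1  (≤ bound)
a_2 = 1: 11/2  (≤ bound)
a_3 = 1: 17/3  (≤ bound)
a_4 = 10: 181/32  (≤ bound)
a_5 = 1: 198/35  (≤ bound)
a_6 = 1: 379/67  (≤ bound)
a_7 = 1: 577/102  (> 100, stop)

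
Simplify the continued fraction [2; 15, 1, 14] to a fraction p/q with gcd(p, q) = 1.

493/239

Build up convergents one term at a time:
a_0 = 2: 2/1
a_1 = 15: 31/15
a_2 = 1: 33/16
a_3 = 14: 493/239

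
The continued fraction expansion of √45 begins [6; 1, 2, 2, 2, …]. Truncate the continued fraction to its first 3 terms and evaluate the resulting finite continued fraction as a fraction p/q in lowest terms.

20/3

Build up convergents one term at a time:
a_0 = 6: 6/1
a_1 = 1: 7/1
a_2 = 2: 20/3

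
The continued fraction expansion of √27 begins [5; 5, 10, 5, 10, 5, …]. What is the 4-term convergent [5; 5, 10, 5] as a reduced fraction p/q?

Collapse the nested fraction from the inside out:
Start with 5.
10 + 1/(5/1) = 10 + 1/5 = 51/5
5 + 1/(51/5) = 5 + 5/51 = 260/51
5 + 1/(260/51) = 5 + 51/260 = 1351/260

1351/260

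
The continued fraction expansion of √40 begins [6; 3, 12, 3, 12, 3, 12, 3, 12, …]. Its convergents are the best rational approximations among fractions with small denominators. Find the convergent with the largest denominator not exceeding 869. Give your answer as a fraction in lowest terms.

a_0 = 6: 6/1  (≤ bound)
a_1 = 3: 19/3  (≤ bound)
a_2 = 12: 234/37  (≤ bound)
a_3 = 3: 721/114  (≤ bound)
a_4 = 12: 8886/1405  (> 869, stop)

721/114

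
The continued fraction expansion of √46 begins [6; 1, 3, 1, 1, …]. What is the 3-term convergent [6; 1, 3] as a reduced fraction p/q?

27/4

a_0 = 6: 6/1
a_1 = 1: 7/1
a_2 = 3: 27/4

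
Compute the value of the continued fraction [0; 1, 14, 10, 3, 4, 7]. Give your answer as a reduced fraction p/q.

a_0 = 0: 0/1
a_1 = 1: 1/1
a_2 = 14: 14/15
a_3 = 10: 141/151
a_4 = 3: 437/468
a_5 = 4: 1889/2023
a_6 = 7: 13660/14629

13660/14629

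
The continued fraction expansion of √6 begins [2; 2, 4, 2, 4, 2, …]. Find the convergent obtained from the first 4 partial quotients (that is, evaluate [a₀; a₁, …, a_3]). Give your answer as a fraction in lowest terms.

49/20

Start with 2.
4 + 1/(2/1) = 4 + 1/2 = 9/2
2 + 1/(9/2) = 2 + 2/9 = 20/9
2 + 1/(20/9) = 2 + 9/20 = 49/20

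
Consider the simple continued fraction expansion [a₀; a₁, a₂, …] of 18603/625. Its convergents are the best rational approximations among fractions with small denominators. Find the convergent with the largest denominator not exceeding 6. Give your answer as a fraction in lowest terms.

119/4

a_0 = 29: 29/1  (≤ bound)
a_1 = 1: 30/1  (≤ bound)
a_2 = 3: 119/4  (≤ bound)
a_3 = 3: 387/13  (> 6, stop)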